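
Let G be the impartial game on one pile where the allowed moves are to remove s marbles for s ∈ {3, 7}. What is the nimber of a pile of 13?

Compute g(0), g(1), … for moves {3, 7}:
g(0) = mex{} = 0
g(1) = mex{} = 0
g(2) = mex{} = 0
g(3) = mex{0} = 1
g(4) = mex{0} = 1
g(5) = mex{0} = 1
g(6) = mex{1} = 0
g(7) = mex{0,1} = 2
g(8) = mex{0,1} = 2
g(9) = mex{0} = 1
g(10) = mex{1,2} = 0
g(11) = mex{1,2} = 0
g(12) = mex{1} = 0
g(13) = mex{0} = 1
So g(13) = 1.

1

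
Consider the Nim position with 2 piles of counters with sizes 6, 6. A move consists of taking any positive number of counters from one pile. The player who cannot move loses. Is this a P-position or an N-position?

Nim-sum: 6 ^ 6 = 0.
The nim-sum is 0, so this is a P-position: the player to move is in a losing position under optimal play.

P-position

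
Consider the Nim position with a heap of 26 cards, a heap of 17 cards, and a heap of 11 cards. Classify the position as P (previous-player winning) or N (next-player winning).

Compute the nim-sum pairwise:
26 XOR 17 = 11
11 XOR 11 = 0
The nim-sum is 0, so this is a P-position: the player to move is in a losing position under optimal play.

P-position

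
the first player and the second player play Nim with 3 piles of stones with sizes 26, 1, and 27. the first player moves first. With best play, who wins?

Write each in binary and XOR column by column:
  11010  (26)
  00001  (1)
  11011  (27)
  -----
  00000  (0)
The nim-sum is 0, so this is a P-position: the player to move is in a losing position under optimal play; the first player is about to move from it and so loses — the second player wins.

the second player wins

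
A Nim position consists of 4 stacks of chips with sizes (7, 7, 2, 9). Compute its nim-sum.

11

Compute the nim-sum pairwise:
7 XOR 7 = 0
0 XOR 2 = 2
2 XOR 9 = 11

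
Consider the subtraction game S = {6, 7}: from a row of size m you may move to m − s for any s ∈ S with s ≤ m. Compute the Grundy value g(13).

0

Grundy values for subtraction set {6, 7}:
k:     0  1  2  3  4  5  6  7  8  9 10 11 12 13
g(k):  0  0  0  0  0  0  1  1  1  1  1  1  2  0
So g(13) = 0.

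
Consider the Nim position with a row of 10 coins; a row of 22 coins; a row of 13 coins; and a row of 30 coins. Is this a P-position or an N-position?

Compute the nim-sum pairwise:
10 ^ 22 = 28
28 ^ 13 = 17
17 ^ 30 = 15
The nim-sum is 15 ≠ 0, so this is an N-position: the player to move can win.

N-position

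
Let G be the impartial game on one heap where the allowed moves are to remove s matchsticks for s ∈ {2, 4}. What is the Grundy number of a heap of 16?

Build the Grundy sequence with g(k) = mex{g(k−s) : s ∈ {2, 4}, s ≤ k}:
k:     0  1  2  3  4  5  6  7  8  9 10 11 12 13 14 15 16
g(k):  0  0  1  1  2  2  0  0  1  1  2  2  0  0  1  1  2
So g(16) = 2.

2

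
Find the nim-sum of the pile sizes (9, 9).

In binary:
  1001  (9)
  1001  (9)
  ----
  0000  (0)

0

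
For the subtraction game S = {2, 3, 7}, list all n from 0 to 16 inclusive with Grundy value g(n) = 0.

Build the Grundy sequence with g(k) = mex{g(k−s) : s ∈ {2, 3, 7}, s ≤ k}:
k:     0  1  2  3  4  5  6  7  8  9 10 11 12 13 14 15 16
g(k):  0  0  1  1  2  0  0  1  1  2  0  0  1  1  2  0  0
The P-positions (g = 0) in 0..16 are 0, 1, 5, 6, 10, 11, 15, 16.

0, 1, 5, 6, 10, 11, 15, 16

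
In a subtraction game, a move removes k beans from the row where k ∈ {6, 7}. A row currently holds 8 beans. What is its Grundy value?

Compute g(0), g(1), … for moves {6, 7}:
k:     0  1  2  3  4  5  6  7  8
g(k):  0  0  0  0  0  0  1  1  1
So g(8) = 1.

1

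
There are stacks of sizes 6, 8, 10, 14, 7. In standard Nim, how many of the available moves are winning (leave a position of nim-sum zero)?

Compute the nim-sum pairwise:
6 ⊕ 8 = 14
14 ⊕ 10 = 4
4 ⊕ 14 = 10
10 ⊕ 7 = 13
The overall nim-sum is X = 13. A stack of size p has a winning move iff p XOR X < p (reduce it to p XOR X).
  6: 6 XOR 13 = 11 ≥ 6 — no move.
  8: 8 XOR 13 = 5 < 8 — winning move (to 5).
  10: 10 XOR 13 = 7 < 10 — winning move (to 7).
  14: 14 XOR 13 = 3 < 14 — winning move (to 3).
  7: 7 XOR 13 = 10 ≥ 7 — no move.
That gives 3 winning moves.

3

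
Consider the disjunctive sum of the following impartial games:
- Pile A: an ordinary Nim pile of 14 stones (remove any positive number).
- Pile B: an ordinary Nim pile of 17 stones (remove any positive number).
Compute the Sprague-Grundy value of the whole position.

Pile A is a plain Nim pile of size 14, so its Grundy value is 14.
Pile B is a plain Nim pile of size 17, so its Grundy value is 17.
The value of a disjunctive sum is the nim-sum of the parts.
Combined value = 14 ⊕ 17 = 31.

31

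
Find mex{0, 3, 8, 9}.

1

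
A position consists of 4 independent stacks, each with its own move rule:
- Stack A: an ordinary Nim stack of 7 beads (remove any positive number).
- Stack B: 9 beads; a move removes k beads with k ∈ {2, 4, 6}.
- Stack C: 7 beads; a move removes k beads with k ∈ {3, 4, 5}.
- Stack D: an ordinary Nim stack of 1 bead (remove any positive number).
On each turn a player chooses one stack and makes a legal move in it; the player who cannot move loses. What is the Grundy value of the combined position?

Stack A is a plain Nim stack of size 7, so its Grundy value is 7.
Grundy values for stack B (subtraction set {2, 4, 6}):
g(0) = mex{} = 0
g(1) = mex{} = 0
g(2) = mex{0} = 1
g(3) = mex{0} = 1
g(4) = mex{0,1} = 2
g(5) = mex{0,1} = 2
g(6) = mex{0,1,2} = 3
g(7) = mex{0,1,2} = 3
g(8) = mex{1,2,3} = 0
g(9) = mex{1,2,3} = 0
So g(9) = 0.
Grundy values for stack C (subtraction set {3, 4, 5}):
k:     0  1  2  3  4  5  6  7
g(k):  0  0  0  1  1  1  2  2
So g(7) = 2.
Stack D is a plain Nim stack of size 1, so its Grundy value is 1.
The value of a disjunctive sum is the nim-sum of the parts.
Combined value = 7 ⊕ 0 ⊕ 2 ⊕ 1 = 4.

4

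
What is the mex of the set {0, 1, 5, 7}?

The values 0, 1 are all present; 2 is the first non-negative integer missing from the set.

2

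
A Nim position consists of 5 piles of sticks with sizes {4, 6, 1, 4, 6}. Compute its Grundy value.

Bitwise XOR of the heap sizes:
  100  (4)
  110  (6)
  001  (1)
  100  (4)
  110  (6)
  ---
  001  (1)

1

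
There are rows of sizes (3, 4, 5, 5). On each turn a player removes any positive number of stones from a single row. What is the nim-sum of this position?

Bitwise XOR of the heap sizes:
  011  (3)
  100  (4)
  101  (5)
  101  (5)
  ---
  111  (7)

7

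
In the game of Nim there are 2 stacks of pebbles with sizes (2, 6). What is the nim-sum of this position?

Write each in binary and XOR column by column:
  010  (2)
  110  (6)
  ---
  100  (4)

4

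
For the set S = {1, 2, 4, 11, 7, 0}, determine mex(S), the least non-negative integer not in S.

3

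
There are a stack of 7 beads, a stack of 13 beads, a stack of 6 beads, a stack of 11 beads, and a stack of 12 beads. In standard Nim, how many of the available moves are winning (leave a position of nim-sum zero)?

3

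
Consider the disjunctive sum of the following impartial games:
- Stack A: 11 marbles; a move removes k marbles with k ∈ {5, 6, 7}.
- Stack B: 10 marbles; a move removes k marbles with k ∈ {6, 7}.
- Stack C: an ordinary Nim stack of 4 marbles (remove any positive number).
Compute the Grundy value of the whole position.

For stack A, compute g(0), g(1), … with moves {5, 6, 7}:
k:     0  1  2  3  4  5  6  7  8  9 10 11
g(k):  0  0  0  0  0  1  1  1  1  1  2  2
So g(11) = 2.
Grundy values for stack B (subtraction set {6, 7}):
k:     0  1  2  3  4  5  6  7  8  9 10
g(k):  0  0  0  0  0  0  1  1  1  1  1
So g(10) = 1.
Stack C is a plain Nim stack of size 4, so its Grundy value is 4.
The value of a disjunctive sum is the nim-sum of the parts.
Combined value = 2 XOR 1 XOR 4 = 7.

7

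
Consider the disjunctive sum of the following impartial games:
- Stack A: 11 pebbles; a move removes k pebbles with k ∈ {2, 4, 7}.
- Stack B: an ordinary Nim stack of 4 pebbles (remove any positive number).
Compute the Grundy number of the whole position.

5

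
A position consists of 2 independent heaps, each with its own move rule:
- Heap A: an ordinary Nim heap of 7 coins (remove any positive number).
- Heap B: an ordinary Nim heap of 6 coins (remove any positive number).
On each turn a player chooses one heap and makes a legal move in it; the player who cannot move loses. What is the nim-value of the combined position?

Heap A is a plain Nim heap of size 7, so its Grundy value is 7.
Heap B is a plain Nim heap of size 6, so its Grundy value is 6.
By the Sprague-Grundy theorem, the Grundy value of a sum of independent games is the XOR of the component values.
Combined value = 7 XOR 6 = 1.

1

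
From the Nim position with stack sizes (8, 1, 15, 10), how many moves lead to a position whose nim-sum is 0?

3

Nim-sum: 8 XOR 1 XOR 15 XOR 10 = 12.
The overall nim-sum is X = 12. A stack of size p has a winning move iff p XOR X < p (reduce it to p XOR X).
  8: 8 XOR 12 = 4 < 8 — winning move (to 4).
  1: 1 XOR 12 = 13 ≥ 1 — no move.
  15: 15 XOR 12 = 3 < 15 — winning move (to 3).
  10: 10 XOR 12 = 6 < 10 — winning move (to 6).
That gives 3 winning moves.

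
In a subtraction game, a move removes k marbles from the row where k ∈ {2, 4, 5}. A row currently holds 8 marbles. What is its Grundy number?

Grundy values for subtraction set {2, 4, 5}:
g(0) = mex{} = 0
g(1) = mex{} = 0
g(2) = mex{0} = 1
g(3) = mex{0} = 1
g(4) = mex{0,1} = 2
g(5) = mex{0,1} = 2
g(6) = mex{0,1,2} = 3
g(7) = mex{1,2} = 0
g(8) = mex{1,2,3} = 0
So g(8) = 0.

0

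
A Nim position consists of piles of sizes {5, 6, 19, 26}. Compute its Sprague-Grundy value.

10

Nim-sum: 5 XOR 6 XOR 19 XOR 26 = 10.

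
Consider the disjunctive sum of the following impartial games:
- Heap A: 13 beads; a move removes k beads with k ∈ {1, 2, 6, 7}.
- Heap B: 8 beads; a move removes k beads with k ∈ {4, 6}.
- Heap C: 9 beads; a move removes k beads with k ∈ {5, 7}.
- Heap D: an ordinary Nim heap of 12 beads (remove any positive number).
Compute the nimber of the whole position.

13

Build the Grundy sequence for heap A with g(k) = mex{g(k−s) : s ∈ {1, 2, 6, 7}, s ≤ k}:
g(0) = mex{} = 0
g(1) = mex{0} = 1
g(2) = mex{0,1} = 2
g(3) = mex{1,2} = 0
g(4) = mex{0,2} = 1
g(5) = mex{0,1} = 2
g(6) = mex{0,1,2} = 3
g(7) = mex{0,1,2,3} = 4
g(8) = mex{1,2,3,4} = 0
g(9) = mex{0,2,4} = 1
g(10) = mex{0,1} = 2
g(11) = mex{1,2} = 0
g(12) = mex{0,2,3} = 1
g(13) = mex{0,1,3,4} = 2
So g(13) = 2.
Build the Grundy sequence for heap B with g(k) = mex{g(k−s) : s ∈ {4, 6}, s ≤ k}:
g(0) = mex{} = 0
g(1) = mex{} = 0
g(2) = mex{} = 0
g(3) = mex{} = 0
g(4) = mex{0} = 1
g(5) = mex{0} = 1
g(6) = mex{0} = 1
g(7) = mex{0} = 1
g(8) = mex{0,1} = 2
So g(8) = 2.
For heap C, compute g(0), g(1), … with moves {5, 7}:
k:     0  1  2  3  4  5  6  7  8  9
g(k):  0  0  0  0  0  1  1  1  1  1
So g(9) = 1.
Heap D is a plain Nim heap of size 12, so its Grundy value is 12.
By the Sprague-Grundy theorem, the Grundy value of a sum of independent games is the XOR of the component values.
Combined value = 2 XOR 2 XOR 1 XOR 12 = 13.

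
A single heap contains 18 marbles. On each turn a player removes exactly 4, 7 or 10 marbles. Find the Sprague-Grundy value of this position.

1

Grundy values for subtraction set {4, 7, 10}:
k:     0  1  2  3  4  5  6  7  8  9 10 11 12 13 14 15 16 17 18
g(k):  0  0  0  0  1  1  1  1  2  2  2  2  3  3  0  0  0  0  1
So g(18) = 1.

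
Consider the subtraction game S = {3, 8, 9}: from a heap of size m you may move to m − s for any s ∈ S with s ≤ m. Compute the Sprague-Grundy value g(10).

Compute g(0), g(1), … for moves {3, 8, 9}:
g(0) = mex{} = 0
g(1) = mex{} = 0
g(2) = mex{} = 0
g(3) = mex{0} = 1
g(4) = mex{0} = 1
g(5) = mex{0} = 1
g(6) = mex{1} = 0
g(7) = mex{1} = 0
g(8) = mex{0,1} = 2
g(9) = mex{0} = 1
g(10) = mex{0} = 1
So g(10) = 1.

1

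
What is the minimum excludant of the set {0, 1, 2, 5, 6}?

3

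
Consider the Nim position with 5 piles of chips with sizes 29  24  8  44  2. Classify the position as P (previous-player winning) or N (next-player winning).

N-position

In binary:
  011101  (29)
  011000  (24)
  001000  (8)
  101100  (44)
  000010  (2)
  ------
  100011  (35)
The nim-sum is 35 ≠ 0, so this is an N-position: the player to move can win.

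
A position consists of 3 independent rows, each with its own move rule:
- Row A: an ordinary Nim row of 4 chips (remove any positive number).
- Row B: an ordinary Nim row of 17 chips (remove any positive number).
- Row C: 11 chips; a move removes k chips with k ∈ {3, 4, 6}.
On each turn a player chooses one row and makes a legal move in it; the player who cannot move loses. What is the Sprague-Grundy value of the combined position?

21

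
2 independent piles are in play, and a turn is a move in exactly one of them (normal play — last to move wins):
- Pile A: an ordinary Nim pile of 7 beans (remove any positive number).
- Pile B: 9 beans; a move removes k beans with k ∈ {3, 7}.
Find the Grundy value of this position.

6

Pile A is a plain Nim pile of size 7, so its Grundy value is 7.
Grundy values for pile B (subtraction set {3, 7}):
k:     0  1  2  3  4  5  6  7  8  9
g(k):  0  0  0  1  1  1  0  2  2  1
So g(9) = 1.
By the Sprague-Grundy theorem, the Grundy value of a sum of independent games is the XOR of the component values.
Combined value = 7 ⊕ 1 = 6.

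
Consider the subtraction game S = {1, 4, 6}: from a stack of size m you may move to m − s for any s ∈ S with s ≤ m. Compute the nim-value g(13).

Grundy values for subtraction set {1, 4, 6}:
g(0) = mex{} = 0
g(1) = mex{0} = 1
g(2) = mex{1} = 0
g(3) = mex{0} = 1
g(4) = mex{0,1} = 2
g(5) = mex{1,2} = 0
g(6) = mex{0} = 1
g(7) = mex{1} = 0
g(8) = mex{0,2} = 1
g(9) = mex{0,1} = 2
g(10) = mex{1,2} = 0
g(11) = mex{0} = 1
g(12) = mex{1} = 0
g(13) = mex{0,2} = 1
So g(13) = 1.

1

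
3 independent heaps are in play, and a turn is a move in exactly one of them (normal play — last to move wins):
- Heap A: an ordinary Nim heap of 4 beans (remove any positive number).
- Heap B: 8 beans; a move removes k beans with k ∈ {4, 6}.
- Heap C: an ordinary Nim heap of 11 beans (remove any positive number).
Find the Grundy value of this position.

13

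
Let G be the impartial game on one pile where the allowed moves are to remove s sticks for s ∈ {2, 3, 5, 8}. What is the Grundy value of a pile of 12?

Build the Grundy sequence with g(k) = mex{g(k−s) : s ∈ {2, 3, 5, 8}, s ≤ k}:
k:     0  1  2  3  4  5  6  7  8  9 10 11 12
g(k):  0  0  1  1  2  2  3  0  4  1  3  0  4
So g(12) = 4.

4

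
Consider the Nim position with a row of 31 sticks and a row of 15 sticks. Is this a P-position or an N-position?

Compute the nim-sum pairwise:
31 XOR 15 = 16
The nim-sum is 16 ≠ 0, so this is an N-position: the player to move can win.

N-position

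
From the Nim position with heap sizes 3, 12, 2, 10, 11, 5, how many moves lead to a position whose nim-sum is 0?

Write each in binary and XOR column by column:
  0011  (3)
  1100  (12)
  0010  (2)
  1010  (10)
  1011  (11)
  0101  (5)
  ----
  1001  (9)
The overall nim-sum is X = 9. A heap of size p has a winning move iff p XOR X < p (reduce it to p XOR X).
  3: 3 XOR 9 = 10 ≥ 3 — no move.
  12: 12 XOR 9 = 5 < 12 — winning move (to 5).
  2: 2 XOR 9 = 11 ≥ 2 — no move.
  10: 10 XOR 9 = 3 < 10 — winning move (to 3).
  11: 11 XOR 9 = 2 < 11 — winning move (to 2).
  5: 5 XOR 9 = 12 ≥ 5 — no move.
That gives 3 winning moves.

3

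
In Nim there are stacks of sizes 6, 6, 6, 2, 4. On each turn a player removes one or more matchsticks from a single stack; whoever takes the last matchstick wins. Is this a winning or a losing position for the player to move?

Losing position

Nim-sum: 6 ^ 6 ^ 6 ^ 2 ^ 4 = 0.
The nim-sum is 0, so this is a P-position: the player to move is in a losing position under optimal play.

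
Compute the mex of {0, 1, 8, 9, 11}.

2

The values 0, 1 are all present; 2 is the first non-negative integer missing from the set.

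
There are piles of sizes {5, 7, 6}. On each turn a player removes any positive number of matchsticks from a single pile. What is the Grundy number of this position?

Compute the nim-sum pairwise:
5 ^ 7 = 2
2 ^ 6 = 4

4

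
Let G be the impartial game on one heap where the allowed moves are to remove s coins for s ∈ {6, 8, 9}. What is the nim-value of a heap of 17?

Grundy values for subtraction set {6, 8, 9}:
k:     0  1  2  3  4  5  6  7  8  9 10 11 12 13 14 15 16 17
g(k):  0  0  0  0  0  0  1  1  1  1  1  1  2  2  2  0  0  0
So g(17) = 0.

0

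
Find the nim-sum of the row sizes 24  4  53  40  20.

21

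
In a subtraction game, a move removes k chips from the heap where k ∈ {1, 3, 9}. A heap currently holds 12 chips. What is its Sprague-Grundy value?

Build the Grundy sequence with g(k) = mex{g(k−s) : s ∈ {1, 3, 9}, s ≤ k}:
g(0) = mex{} = 0
g(1) = mex{0} = 1
g(2) = mex{1} = 0
g(3) = mex{0} = 1
g(4) = mex{1} = 0
g(5) = mex{0} = 1
g(6) = mex{1} = 0
g(7) = mex{0} = 1
g(8) = mex{1} = 0
g(9) = mex{0} = 1
g(10) = mex{1} = 0
g(11) = mex{0} = 1
g(12) = mex{1} = 0
So g(12) = 0.

0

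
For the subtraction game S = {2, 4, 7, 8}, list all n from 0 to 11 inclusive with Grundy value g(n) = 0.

0, 1, 6, 11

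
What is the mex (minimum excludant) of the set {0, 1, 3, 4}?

2

The values 0, 1 are all present; 2 is the first non-negative integer missing from the set.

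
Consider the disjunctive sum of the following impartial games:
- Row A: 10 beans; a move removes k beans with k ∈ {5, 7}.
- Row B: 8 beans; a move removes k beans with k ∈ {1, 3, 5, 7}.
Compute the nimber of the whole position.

2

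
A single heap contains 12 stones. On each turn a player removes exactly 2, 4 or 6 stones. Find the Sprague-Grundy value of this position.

2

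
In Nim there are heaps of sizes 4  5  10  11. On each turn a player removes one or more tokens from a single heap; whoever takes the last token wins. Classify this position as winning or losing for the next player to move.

Compute the nim-sum pairwise:
4 ^ 5 = 1
1 ^ 10 = 11
11 ^ 11 = 0
The nim-sum is 0, so this is a P-position: the player to move is in a losing position under optimal play.

Losing position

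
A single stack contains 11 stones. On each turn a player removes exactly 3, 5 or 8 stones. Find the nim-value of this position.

0

Compute g(0), g(1), … for moves {3, 5, 8}:
k:     0  1  2  3  4  5  6  7  8  9 10 11
g(k):  0  0  0  1  1  1  2  2  2  3  3  0
So g(11) = 0.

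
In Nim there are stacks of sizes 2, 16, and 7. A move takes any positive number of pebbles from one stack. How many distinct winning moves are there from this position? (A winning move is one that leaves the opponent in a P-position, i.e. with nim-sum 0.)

1

Nim-sum: 2 XOR 16 XOR 7 = 21.
The overall nim-sum is X = 21. A stack of size p has a winning move iff p XOR X < p (reduce it to p XOR X).
  2: 2 XOR 21 = 23 ≥ 2 — no move.
  16: 16 XOR 21 = 5 < 16 — winning move (to 5).
  7: 7 XOR 21 = 18 ≥ 7 — no move.
That gives 1 winning move.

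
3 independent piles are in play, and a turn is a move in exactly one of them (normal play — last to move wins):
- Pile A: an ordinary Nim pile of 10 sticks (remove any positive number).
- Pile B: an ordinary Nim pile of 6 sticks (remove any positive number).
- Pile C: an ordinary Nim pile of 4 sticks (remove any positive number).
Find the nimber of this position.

8

Pile A is a plain Nim pile of size 10, so its Grundy value is 10.
Pile B is a plain Nim pile of size 6, so its Grundy value is 6.
Pile C is a plain Nim pile of size 4, so its Grundy value is 4.
By the Sprague-Grundy theorem, the Grundy value of a sum of independent games is the XOR of the component values.
Combined value = 10 ⊕ 6 ⊕ 4 = 8.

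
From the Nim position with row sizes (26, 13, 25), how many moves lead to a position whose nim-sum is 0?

Compute the nim-sum pairwise:
26 ⊕ 13 = 23
23 ⊕ 25 = 14
The overall nim-sum is X = 14. A row of size p has a winning move iff p XOR X < p (reduce it to p XOR X).
  26: 26 XOR 14 = 20 < 26 — winning move (to 20).
  13: 13 XOR 14 = 3 < 13 — winning move (to 3).
  25: 25 XOR 14 = 23 < 25 — winning move (to 23).
That gives 3 winning moves.

3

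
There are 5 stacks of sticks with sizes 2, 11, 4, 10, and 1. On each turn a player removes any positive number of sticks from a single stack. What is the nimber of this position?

Write each in binary and XOR column by column:
  0010  (2)
  1011  (11)
  0100  (4)
  1010  (10)
  0001  (1)
  ----
  0110  (6)

6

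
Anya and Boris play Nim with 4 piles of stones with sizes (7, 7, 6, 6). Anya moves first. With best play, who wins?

Nim-sum: 7 ⊕ 7 ⊕ 6 ⊕ 6 = 0.
The nim-sum is 0, so this is a P-position: the player to move is in a losing position under optimal play; Anya is about to move from it and so loses — Boris wins.

Boris wins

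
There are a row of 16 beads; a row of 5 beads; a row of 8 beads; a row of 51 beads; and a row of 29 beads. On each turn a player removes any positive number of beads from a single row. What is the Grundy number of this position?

Compute the nim-sum pairwise:
16 ⊕ 5 = 21
21 ⊕ 8 = 29
29 ⊕ 51 = 46
46 ⊕ 29 = 51

51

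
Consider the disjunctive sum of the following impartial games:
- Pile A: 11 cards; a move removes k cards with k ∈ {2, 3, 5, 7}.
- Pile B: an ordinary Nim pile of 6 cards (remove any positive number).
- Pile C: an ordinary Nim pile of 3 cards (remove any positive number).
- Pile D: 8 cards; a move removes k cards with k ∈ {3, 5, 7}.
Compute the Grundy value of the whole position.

Grundy values for pile A (subtraction set {2, 3, 5, 7}):
k:     0  1  2  3  4  5  6  7  8  9 10 11
g(k):  0  0  1  1  2  2  3  3  4  0  0  1
So g(11) = 1.
Pile B is a plain Nim pile of size 6, so its Grundy value is 6.
Pile C is a plain Nim pile of size 3, so its Grundy value is 3.
For pile D, compute g(0), g(1), … with moves {3, 5, 7}:
g(0) = mex{} = 0
g(1) = mex{} = 0
g(2) = mex{} = 0
g(3) = mex{0} = 1
g(4) = mex{0} = 1
g(5) = mex{0} = 1
g(6) = mex{0,1} = 2
g(7) = mex{0,1} = 2
g(8) = mex{0,1} = 2
So g(8) = 2.
By the Sprague-Grundy theorem, the Grundy value of a sum of independent games is the XOR of the component values.
Combined value = 1 XOR 6 XOR 3 XOR 2 = 6.

6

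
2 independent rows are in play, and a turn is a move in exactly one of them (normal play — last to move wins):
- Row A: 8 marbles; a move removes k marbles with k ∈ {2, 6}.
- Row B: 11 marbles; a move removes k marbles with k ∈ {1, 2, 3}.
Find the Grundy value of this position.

Build the Grundy sequence for row A with g(k) = mex{g(k−s) : s ∈ {2, 6}, s ≤ k}:
k:     0  1  2  3  4  5  6  7  8
g(k):  0  0  1  1  0  0  1  1  0
So g(8) = 0.
For row B, compute g(0), g(1), … with moves {1, 2, 3}:
g(0) = mex{} = 0
g(1) = mex{0} = 1
g(2) = mex{0,1} = 2
g(3) = mex{0,1,2} = 3
g(4) = mex{1,2,3} = 0
g(5) = mex{0,2,3} = 1
g(6) = mex{0,1,3} = 2
g(7) = mex{0,1,2} = 3
g(8) = mex{1,2,3} = 0
g(9) = mex{0,2,3} = 1
g(10) = mex{0,1,3} = 2
g(11) = mex{0,1,2} = 3
So g(11) = 3.
The value of a disjunctive sum is the nim-sum of the parts.
Combined value = 0 ⊕ 3 = 3.

3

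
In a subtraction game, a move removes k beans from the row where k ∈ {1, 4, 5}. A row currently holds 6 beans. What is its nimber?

Grundy values for subtraction set {1, 4, 5}:
k:     0  1  2  3  4  5  6
g(k):  0  1  0  1  2  3  2
So g(6) = 2.

2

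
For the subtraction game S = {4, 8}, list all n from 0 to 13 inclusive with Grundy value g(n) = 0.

Build the Grundy sequence with g(k) = mex{g(k−s) : s ∈ {4, 8}, s ≤ k}:
k:     0  1  2  3  4  5  6  7  8  9 10 11 12 13
g(k):  0  0  0  0  1  1  1  1  2  2  2  2  0  0
The P-positions (g = 0) in 0..13 are 0, 1, 2, 3, 12, 13.

0, 1, 2, 3, 12, 13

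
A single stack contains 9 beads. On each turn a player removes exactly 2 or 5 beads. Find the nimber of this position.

Grundy values for subtraction set {2, 5}:
g(0) = mex{} = 0
g(1) = mex{} = 0
g(2) = mex{0} = 1
g(3) = mex{0} = 1
g(4) = mex{1} = 0
g(5) = mex{0,1} = 2
g(6) = mex{0} = 1
g(7) = mex{1,2} = 0
g(8) = mex{1} = 0
g(9) = mex{0} = 1
So g(9) = 1.

1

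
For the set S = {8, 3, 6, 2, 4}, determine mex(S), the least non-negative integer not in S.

0 is not in the set, so the mex is 0.

0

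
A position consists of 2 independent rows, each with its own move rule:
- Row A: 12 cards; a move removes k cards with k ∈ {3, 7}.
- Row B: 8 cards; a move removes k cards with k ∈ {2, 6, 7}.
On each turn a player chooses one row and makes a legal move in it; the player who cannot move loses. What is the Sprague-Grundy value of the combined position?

2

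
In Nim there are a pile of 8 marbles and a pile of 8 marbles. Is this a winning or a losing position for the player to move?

Nim-sum: 8 ⊕ 8 = 0.
The nim-sum is 0, so this is a P-position: the player to move is in a losing position under optimal play.

Losing position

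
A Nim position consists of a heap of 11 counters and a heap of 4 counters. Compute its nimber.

15

Compute the nim-sum pairwise:
11 ^ 4 = 15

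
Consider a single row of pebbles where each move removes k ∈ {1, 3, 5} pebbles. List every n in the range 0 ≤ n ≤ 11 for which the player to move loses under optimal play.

Compute g(0), g(1), … for moves {1, 3, 5}:
g(0) = mex{} = 0
g(1) = mex{0} = 1
g(2) = mex{1} = 0
g(3) = mex{0} = 1
g(4) = mex{1} = 0
g(5) = mex{0} = 1
g(6) = mex{1} = 0
g(7) = mex{0} = 1
g(8) = mex{1} = 0
g(9) = mex{0} = 1
g(10) = mex{1} = 0
g(11) = mex{0} = 1
The P-positions (g = 0) in 0..11 are 0, 2, 4, 6, 8, 10.

0, 2, 4, 6, 8, 10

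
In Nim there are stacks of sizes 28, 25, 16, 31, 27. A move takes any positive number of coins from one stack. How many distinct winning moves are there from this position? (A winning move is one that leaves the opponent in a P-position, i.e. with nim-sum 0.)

5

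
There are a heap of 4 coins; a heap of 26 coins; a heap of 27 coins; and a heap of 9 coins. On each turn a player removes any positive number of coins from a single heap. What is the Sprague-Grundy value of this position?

12

Compute the nim-sum pairwise:
4 XOR 26 = 30
30 XOR 27 = 5
5 XOR 9 = 12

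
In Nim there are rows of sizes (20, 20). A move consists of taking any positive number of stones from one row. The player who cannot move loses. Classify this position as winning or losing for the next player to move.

Losing position

Compute the nim-sum pairwise:
20 ^ 20 = 0
The nim-sum is 0, so this is a P-position: the player to move is in a losing position under optimal play.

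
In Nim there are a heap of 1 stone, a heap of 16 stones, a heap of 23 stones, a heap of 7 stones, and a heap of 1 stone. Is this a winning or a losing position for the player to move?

Losing position

Compute the nim-sum pairwise:
1 ⊕ 16 = 17
17 ⊕ 23 = 6
6 ⊕ 7 = 1
1 ⊕ 1 = 0
The nim-sum is 0, so this is a P-position: the player to move is in a losing position under optimal play.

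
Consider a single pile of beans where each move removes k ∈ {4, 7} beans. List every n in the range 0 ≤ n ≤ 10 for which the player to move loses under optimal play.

0, 1, 2, 3

Build the Grundy sequence with g(k) = mex{g(k−s) : s ∈ {4, 7}, s ≤ k}:
k:     0  1  2  3  4  5  6  7  8  9 10
g(k):  0  0  0  0  1  1  1  1  2  2  2
The P-positions (g = 0) in 0..10 are 0, 1, 2, 3.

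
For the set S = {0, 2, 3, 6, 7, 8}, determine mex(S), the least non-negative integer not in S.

1

0 is in the set but 1 is not, so the mex is 1.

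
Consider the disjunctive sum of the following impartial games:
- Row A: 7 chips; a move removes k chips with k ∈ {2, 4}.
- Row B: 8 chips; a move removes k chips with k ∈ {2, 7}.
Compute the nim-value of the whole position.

2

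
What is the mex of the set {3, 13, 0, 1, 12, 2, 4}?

The values 0, 1, 2, 3, 4 are all present; 5 is the first non-negative integer missing from the set.

5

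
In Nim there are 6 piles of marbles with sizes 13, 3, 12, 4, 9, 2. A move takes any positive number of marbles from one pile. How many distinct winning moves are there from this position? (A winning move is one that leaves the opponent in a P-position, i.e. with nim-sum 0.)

Nim-sum: 13 ⊕ 3 ⊕ 12 ⊕ 4 ⊕ 9 ⊕ 2 = 13.
The overall nim-sum is X = 13. A pile of size p has a winning move iff p XOR X < p (reduce it to p XOR X).
  13: 13 XOR 13 = 0 < 13 — winning move (to 0).
  3: 3 XOR 13 = 14 ≥ 3 — no move.
  12: 12 XOR 13 = 1 < 12 — winning move (to 1).
  4: 4 XOR 13 = 9 ≥ 4 — no move.
  9: 9 XOR 13 = 4 < 9 — winning move (to 4).
  2: 2 XOR 13 = 15 ≥ 2 — no move.
That gives 3 winning moves.

3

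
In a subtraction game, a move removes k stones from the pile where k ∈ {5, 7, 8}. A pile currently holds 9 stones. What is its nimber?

1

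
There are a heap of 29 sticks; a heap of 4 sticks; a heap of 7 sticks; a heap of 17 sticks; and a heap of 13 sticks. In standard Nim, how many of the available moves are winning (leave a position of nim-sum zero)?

In binary:
  11101  (29)
  00100  (4)
  00111  (7)
  10001  (17)
  01101  (13)
  -----
  00010  (2)
The overall nim-sum is X = 2. A heap of size p has a winning move iff p XOR X < p (reduce it to p XOR X).
  29: 29 XOR 2 = 31 ≥ 29 — no move.
  4: 4 XOR 2 = 6 ≥ 4 — no move.
  7: 7 XOR 2 = 5 < 7 — winning move (to 5).
  17: 17 XOR 2 = 19 ≥ 17 — no move.
  13: 13 XOR 2 = 15 ≥ 13 — no move.
That gives 1 winning move.

1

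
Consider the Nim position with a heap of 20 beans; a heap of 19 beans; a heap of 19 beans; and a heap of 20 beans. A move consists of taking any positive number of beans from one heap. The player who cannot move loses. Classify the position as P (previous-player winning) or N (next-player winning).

P-position

Nim-sum: 20 XOR 19 XOR 19 XOR 20 = 0.
The nim-sum is 0, so this is a P-position: the player to move is in a losing position under optimal play.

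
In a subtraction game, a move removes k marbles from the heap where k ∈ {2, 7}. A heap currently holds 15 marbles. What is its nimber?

1

Build the Grundy sequence with g(k) = mex{g(k−s) : s ∈ {2, 7}, s ≤ k}:
k:     0  1  2  3  4  5  6  7  8  9 10 11 12 13 14 15
g(k):  0  0  1  1  0  0  1  1  2  0  0  1  1  0  0  1
So g(15) = 1.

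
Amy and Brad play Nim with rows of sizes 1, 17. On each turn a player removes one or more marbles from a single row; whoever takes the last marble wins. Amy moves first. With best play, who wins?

Amy wins

Bitwise XOR of the heap sizes:
  00001  (1)
  10001  (17)
  -----
  10000  (16)
The nim-sum is 16 ≠ 0, so this is an N-position: the player to move can win; Amy has a winning move.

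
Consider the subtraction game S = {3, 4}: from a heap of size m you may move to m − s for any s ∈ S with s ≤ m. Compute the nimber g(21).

Compute g(0), g(1), … for moves {3, 4}:
k:     0  1  2  3  4  5  6  7  8  9 10 11 12 13 14 15 16 17 18 19 20 21
g(k):  0  0  0  1  1  1  2  0  0  0  1  1  1  2  0  0  0  1  1  1  2  0
So g(21) = 0.

0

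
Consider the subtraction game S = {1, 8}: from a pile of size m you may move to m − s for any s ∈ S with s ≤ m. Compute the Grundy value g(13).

Build the Grundy sequence with g(k) = mex{g(k−s) : s ∈ {1, 8}, s ≤ k}:
g(0) = mex{} = 0
g(1) = mex{0} = 1
g(2) = mex{1} = 0
g(3) = mex{0} = 1
g(4) = mex{1} = 0
g(5) = mex{0} = 1
g(6) = mex{1} = 0
g(7) = mex{0} = 1
g(8) = mex{0,1} = 2
g(9) = mex{1,2} = 0
g(10) = mex{0} = 1
g(11) = mex{1} = 0
g(12) = mex{0} = 1
g(13) = mex{1} = 0
So g(13) = 0.

0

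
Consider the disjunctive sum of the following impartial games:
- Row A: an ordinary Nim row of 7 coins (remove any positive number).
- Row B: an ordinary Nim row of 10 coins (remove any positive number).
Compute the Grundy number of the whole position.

13

Row A is a plain Nim row of size 7, so its Grundy value is 7.
Row B is a plain Nim row of size 10, so its Grundy value is 10.
By the Sprague-Grundy theorem, the Grundy value of a sum of independent games is the XOR of the component values.
Combined value = 7 XOR 10 = 13.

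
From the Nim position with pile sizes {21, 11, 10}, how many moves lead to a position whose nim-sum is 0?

1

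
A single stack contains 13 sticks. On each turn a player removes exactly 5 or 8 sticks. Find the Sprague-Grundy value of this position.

Grundy values for subtraction set {5, 8}:
g(0) = mex{} = 0
g(1) = mex{} = 0
g(2) = mex{} = 0
g(3) = mex{} = 0
g(4) = mex{} = 0
g(5) = mex{0} = 1
g(6) = mex{0} = 1
g(7) = mex{0} = 1
g(8) = mex{0} = 1
g(9) = mex{0} = 1
g(10) = mex{0,1} = 2
g(11) = mex{0,1} = 2
g(12) = mex{0,1} = 2
g(13) = mex{1} = 0
So g(13) = 0.

0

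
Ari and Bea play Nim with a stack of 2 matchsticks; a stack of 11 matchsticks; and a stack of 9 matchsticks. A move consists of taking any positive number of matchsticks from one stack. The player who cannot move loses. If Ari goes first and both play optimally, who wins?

Bea wins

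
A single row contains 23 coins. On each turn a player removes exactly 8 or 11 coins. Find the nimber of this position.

Grundy values for subtraction set {8, 11}:
k:     0  1  2  3  4  5  6  7  8  9 10 11 12 13 14 15 16 17 18 19 20 21 22 23
g(k):  0  0  0  0  0  0  0  0  1  1  1  1  1  1  1  1  2  2  2  0  0  0  0  0
So g(23) = 0.

0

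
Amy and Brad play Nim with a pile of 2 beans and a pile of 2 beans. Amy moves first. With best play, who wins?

Brad wins

Compute the nim-sum pairwise:
2 ⊕ 2 = 0
The nim-sum is 0, so this is a P-position: the player to move is in a losing position under optimal play; Amy is about to move from it and so loses — Brad wins.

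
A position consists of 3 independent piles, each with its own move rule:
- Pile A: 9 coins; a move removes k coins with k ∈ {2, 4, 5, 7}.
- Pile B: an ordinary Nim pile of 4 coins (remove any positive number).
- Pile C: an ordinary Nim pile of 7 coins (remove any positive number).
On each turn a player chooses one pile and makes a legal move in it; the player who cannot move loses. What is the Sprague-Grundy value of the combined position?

3

For pile A, compute g(0), g(1), … with moves {2, 4, 5, 7}:
g(0) = mex{} = 0
g(1) = mex{} = 0
g(2) = mex{0} = 1
g(3) = mex{0} = 1
g(4) = mex{0,1} = 2
g(5) = mex{0,1} = 2
g(6) = mex{0,1,2} = 3
g(7) = mex{0,1,2} = 3
g(8) = mex{0,1,2,3} = 4
g(9) = mex{1,2,3} = 0
So g(9) = 0.
Pile B is a plain Nim pile of size 4, so its Grundy value is 4.
Pile C is a plain Nim pile of size 7, so its Grundy value is 7.
By the Sprague-Grundy theorem, the Grundy value of a sum of independent games is the XOR of the component values.
Combined value = 0 ⊕ 4 ⊕ 7 = 3.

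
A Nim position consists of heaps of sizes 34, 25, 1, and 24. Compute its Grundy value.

Write each in binary and XOR column by column:
  100010  (34)
  011001  (25)
  000001  (1)
  011000  (24)
  ------
  100010  (34)

34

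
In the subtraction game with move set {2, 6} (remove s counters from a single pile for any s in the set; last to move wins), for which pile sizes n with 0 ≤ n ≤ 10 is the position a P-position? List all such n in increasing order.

0, 1, 4, 5, 8, 9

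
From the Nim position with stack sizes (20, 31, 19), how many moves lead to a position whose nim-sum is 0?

Bitwise XOR of the heap sizes:
  10100  (20)
  11111  (31)
  10011  (19)
  -----
  11000  (24)
The overall nim-sum is X = 24. A stack of size p has a winning move iff p XOR X < p (reduce it to p XOR X).
  20: 20 XOR 24 = 12 < 20 — winning move (to 12).
  31: 31 XOR 24 = 7 < 31 — winning move (to 7).
  19: 19 XOR 24 = 11 < 19 — winning move (to 11).
That gives 3 winning moves.

3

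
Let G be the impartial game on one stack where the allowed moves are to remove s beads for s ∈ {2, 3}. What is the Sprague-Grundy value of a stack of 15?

Build the Grundy sequence with g(k) = mex{g(k−s) : s ∈ {2, 3}, s ≤ k}:
k:     0  1  2  3  4  5  6  7  8  9 10 11 12 13 14 15
g(k):  0  0  1  1  2  0  0  1  1  2  0  0  1  1  2  0
So g(15) = 0.

0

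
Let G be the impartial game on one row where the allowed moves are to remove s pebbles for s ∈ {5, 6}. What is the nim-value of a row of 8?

1

Build the Grundy sequence with g(k) = mex{g(k−s) : s ∈ {5, 6}, s ≤ k}:
g(0) = mex{} = 0
g(1) = mex{} = 0
g(2) = mex{} = 0
g(3) = mex{} = 0
g(4) = mex{} = 0
g(5) = mex{0} = 1
g(6) = mex{0} = 1
g(7) = mex{0} = 1
g(8) = mex{0} = 1
So g(8) = 1.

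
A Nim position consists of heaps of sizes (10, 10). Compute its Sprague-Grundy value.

In binary:
  1010  (10)
  1010  (10)
  ----
  0000  (0)

0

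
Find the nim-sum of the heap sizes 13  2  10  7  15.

13

Compute the nim-sum pairwise:
13 XOR 2 = 15
15 XOR 10 = 5
5 XOR 7 = 2
2 XOR 15 = 13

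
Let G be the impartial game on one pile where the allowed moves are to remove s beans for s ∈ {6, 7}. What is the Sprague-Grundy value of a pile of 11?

1

Grundy values for subtraction set {6, 7}:
k:     0  1  2  3  4  5  6  7  8  9 10 11
g(k):  0  0  0  0  0  0  1  1  1  1  1  1
So g(11) = 1.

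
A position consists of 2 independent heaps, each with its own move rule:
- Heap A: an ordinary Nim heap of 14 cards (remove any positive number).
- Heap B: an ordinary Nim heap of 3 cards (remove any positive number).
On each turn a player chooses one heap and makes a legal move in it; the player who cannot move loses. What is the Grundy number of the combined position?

13

Heap A is a plain Nim heap of size 14, so its Grundy value is 14.
Heap B is a plain Nim heap of size 3, so its Grundy value is 3.
By the Sprague-Grundy theorem, the Grundy value of a sum of independent games is the XOR of the component values.
Combined value = 14 ⊕ 3 = 13.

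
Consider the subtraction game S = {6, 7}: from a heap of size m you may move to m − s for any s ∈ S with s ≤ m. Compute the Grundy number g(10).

1

Build the Grundy sequence with g(k) = mex{g(k−s) : s ∈ {6, 7}, s ≤ k}:
k:     0  1  2  3  4  5  6  7  8  9 10
g(k):  0  0  0  0  0  0  1  1  1  1  1
So g(10) = 1.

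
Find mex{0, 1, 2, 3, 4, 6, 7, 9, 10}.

The values 0, 1, 2, 3, 4 are all present; 5 is the first non-negative integer missing from the set.

5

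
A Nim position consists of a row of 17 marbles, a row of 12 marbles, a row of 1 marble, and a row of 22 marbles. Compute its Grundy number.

Nim-sum: 17 ^ 12 ^ 1 ^ 22 = 10.

10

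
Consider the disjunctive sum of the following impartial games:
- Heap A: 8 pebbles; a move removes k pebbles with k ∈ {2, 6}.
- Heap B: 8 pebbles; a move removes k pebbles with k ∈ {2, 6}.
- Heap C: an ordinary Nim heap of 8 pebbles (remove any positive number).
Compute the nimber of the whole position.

Build the Grundy sequence for heap A with g(k) = mex{g(k−s) : s ∈ {2, 6}, s ≤ k}:
k:     0  1  2  3  4  5  6  7  8
g(k):  0  0  1  1  0  0  1  1  0
So g(8) = 0.
For heap B, compute g(0), g(1), … with moves {2, 6}:
g(0) = mex{} = 0
g(1) = mex{} = 0
g(2) = mex{0} = 1
g(3) = mex{0} = 1
g(4) = mex{1} = 0
g(5) = mex{1} = 0
g(6) = mex{0} = 1
g(7) = mex{0} = 1
g(8) = mex{1} = 0
So g(8) = 0.
Heap C is a plain Nim heap of size 8, so its Grundy value is 8.
The value of a disjunctive sum is the nim-sum of the parts.
Combined value = 0 XOR 0 XOR 8 = 8.

8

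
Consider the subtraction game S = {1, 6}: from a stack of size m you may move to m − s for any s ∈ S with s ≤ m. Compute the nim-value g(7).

0

Compute g(0), g(1), … for moves {1, 6}:
k:     0  1  2  3  4  5  6  7
g(k):  0  1  0  1  0  1  2  0
So g(7) = 0.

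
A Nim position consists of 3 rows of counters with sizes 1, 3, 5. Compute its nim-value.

7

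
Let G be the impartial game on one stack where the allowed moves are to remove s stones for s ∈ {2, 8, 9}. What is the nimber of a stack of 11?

Grundy values for subtraction set {2, 8, 9}:
g(0) = mex{} = 0
g(1) = mex{} = 0
g(2) = mex{0} = 1
g(3) = mex{0} = 1
g(4) = mex{1} = 0
g(5) = mex{1} = 0
g(6) = mex{0} = 1
g(7) = mex{0} = 1
g(8) = mex{0,1} = 2
g(9) = mex{0,1} = 2
g(10) = mex{0,1,2} = 3
g(11) = mex{1,2} = 0
So g(11) = 0.

0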